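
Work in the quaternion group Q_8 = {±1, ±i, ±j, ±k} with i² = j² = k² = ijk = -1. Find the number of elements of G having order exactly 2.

1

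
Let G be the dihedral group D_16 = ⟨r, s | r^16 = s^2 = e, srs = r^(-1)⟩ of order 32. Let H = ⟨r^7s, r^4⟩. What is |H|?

|⟨r^7s⟩| = 2 and |⟨r^4⟩| = 4, so |H| is a multiple of lcm(2, 4) = 4 and divides |G| = 32.
Closing under the operation: H = {e, r^4, r^8, r^12, r^3s, r^7s, r^11s, r^15s}, so |H| = 8.

8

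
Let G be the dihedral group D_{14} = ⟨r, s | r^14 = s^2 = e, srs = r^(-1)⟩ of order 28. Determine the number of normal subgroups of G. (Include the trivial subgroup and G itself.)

7

G has 28 subgroups. Checking conjugation-invariance by order — order 1: 1/1 normal; order 2: 1/15 normal; order 4: 0/7 normal; order 7: 1/1 normal; order 14: 3/3 normal; order 28: 1/1 normal.
Total normal subgroups: 7.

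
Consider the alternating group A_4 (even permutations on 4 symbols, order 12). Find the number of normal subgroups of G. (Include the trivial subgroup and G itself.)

G has 10 subgroups. Checking conjugation-invariance by order — order 1: 1/1 normal; order 2: 0/3 normal; order 3: 0/4 normal; order 4: 1/1 normal; order 12: 1/1 normal.
Total normal subgroups: 3.

3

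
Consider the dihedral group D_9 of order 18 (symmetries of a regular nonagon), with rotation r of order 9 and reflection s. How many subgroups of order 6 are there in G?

3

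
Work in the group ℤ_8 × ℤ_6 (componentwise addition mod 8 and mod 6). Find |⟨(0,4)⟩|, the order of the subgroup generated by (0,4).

The order of (0,4) in Z_8 × Z_6 is lcm(ord(0) in Z_8, ord(4) in Z_6).
ord(0) = 1 and ord(4) = 3, so |⟨(0,4)⟩| = lcm(1, 3) = 3.

3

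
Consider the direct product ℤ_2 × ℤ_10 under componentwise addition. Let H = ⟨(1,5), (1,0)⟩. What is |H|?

|⟨(1,5)⟩| = 2 and |⟨(1,0)⟩| = 2, so |H| is a multiple of lcm(2, 2) = 2 and divides |G| = 20.
Closing under the operation: H = {(0,0), (0,5), (1,0), (1,5)}, so |H| = 4.

4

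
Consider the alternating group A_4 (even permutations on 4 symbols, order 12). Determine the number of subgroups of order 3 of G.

4

|G| = 12 and 3 | 12, so subgroups of order 3 are possible by Lagrange.
The subgroups of order 3 are: {e, (1 2 3), (1 3 2)}; {e, (1 2 4), (1 4 2)}; {e, (1 3 4), (1 4 3)}; {e, (2 3 4), (2 4 3)}.
So G has 4 subgroups of order 3.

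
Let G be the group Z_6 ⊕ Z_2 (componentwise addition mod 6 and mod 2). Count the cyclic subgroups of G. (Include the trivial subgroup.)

Each element a generates a cyclic subgroup ⟨a⟩; distinct elements may generate the same one (a cyclic group of order d has φ(d) generators).
Cyclic subgroups by order — order 1: 1; order 2: 3; order 3: 1; order 6: 3.
Total: 8.

8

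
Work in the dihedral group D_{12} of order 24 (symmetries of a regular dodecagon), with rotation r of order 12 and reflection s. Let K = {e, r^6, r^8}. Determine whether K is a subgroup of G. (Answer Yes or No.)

No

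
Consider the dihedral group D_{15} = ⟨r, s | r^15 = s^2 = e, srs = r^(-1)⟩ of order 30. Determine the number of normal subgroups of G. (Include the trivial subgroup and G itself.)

G has 28 subgroups. Checking conjugation-invariance by order — order 1: 1/1 normal; order 2: 0/15 normal; order 3: 1/1 normal; order 5: 1/1 normal; order 6: 0/5 normal; order 10: 0/3 normal; order 15: 1/1 normal; order 30: 1/1 normal.
Total normal subgroups: 5.

5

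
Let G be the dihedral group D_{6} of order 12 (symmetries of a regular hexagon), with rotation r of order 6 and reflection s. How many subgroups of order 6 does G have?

3

|G| = 12 and 6 | 12, so subgroups of order 6 are possible by Lagrange.
The subgroups of order 6 are: {e, r, r^2, r^3, r^4, r^5}; {e, r^2, r^4, s, r^2s, r^4s}; {e, r^2, r^4, rs, r^3s, r^5s}.
So G has 3 subgroups of order 6.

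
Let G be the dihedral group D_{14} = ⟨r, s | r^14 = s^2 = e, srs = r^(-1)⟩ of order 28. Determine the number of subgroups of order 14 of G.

3

|G| = 28 and 14 | 28, so subgroups of order 14 are possible by Lagrange.
The subgroups of order 14 are: {e, r, r^2, r^3, r^4, r^5, r^6, r^7, r^8, r^9, r^10, r^11, r^12, r^13}; {e, r^2, r^4, r^6, r^8, r^10, r^12, s, r^2s, r^4s, r^6s, r^8s, r^10s, r^12s}; {e, r^2, r^4, r^6, r^8, r^10, r^12, rs, r^3s, r^5s, r^7s, r^9s, r^11s, r^13s}.
So G has 3 subgroups of order 14.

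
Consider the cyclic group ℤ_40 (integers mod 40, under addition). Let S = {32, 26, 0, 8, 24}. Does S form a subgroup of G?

No

24 ∈ S but its inverse 16 ∉ S, so S is not a subgroup.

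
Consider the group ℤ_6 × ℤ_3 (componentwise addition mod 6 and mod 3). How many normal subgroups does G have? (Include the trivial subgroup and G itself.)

12

G is abelian, so every subgroup is normal.
G has 12 subgroups in total, hence 12 normal subgroups.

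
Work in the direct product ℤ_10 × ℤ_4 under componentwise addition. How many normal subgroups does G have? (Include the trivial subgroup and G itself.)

G is abelian, so every subgroup is normal.
G has 16 subgroups in total, hence 16 normal subgroups.

16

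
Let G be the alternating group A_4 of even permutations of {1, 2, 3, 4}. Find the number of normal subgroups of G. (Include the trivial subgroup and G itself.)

G has 10 subgroups. Checking conjugation-invariance by order — order 1: 1/1 normal; order 2: 0/3 normal; order 3: 0/4 normal; order 4: 1/1 normal; order 12: 1/1 normal.
Total normal subgroups: 3.

3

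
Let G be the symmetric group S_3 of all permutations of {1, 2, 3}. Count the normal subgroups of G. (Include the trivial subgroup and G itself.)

G has 6 subgroups. Checking conjugation-invariance by order — order 1: 1/1 normal; order 2: 0/3 normal; order 3: 1/1 normal; order 6: 1/1 normal.
Total normal subgroups: 3.

3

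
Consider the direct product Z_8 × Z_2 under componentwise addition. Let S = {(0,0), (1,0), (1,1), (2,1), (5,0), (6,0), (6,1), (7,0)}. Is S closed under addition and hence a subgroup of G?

(5,0) ∈ S but its inverse (3,0) ∉ S, so S is not a subgroup.

No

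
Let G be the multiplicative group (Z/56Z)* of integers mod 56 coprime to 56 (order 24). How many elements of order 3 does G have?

2

The elements of order 3 are: 9, 25.
That's 2.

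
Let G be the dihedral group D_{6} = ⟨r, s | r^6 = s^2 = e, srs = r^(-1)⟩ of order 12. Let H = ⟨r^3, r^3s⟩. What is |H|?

4

|⟨r^3⟩| = 2 and |⟨r^3s⟩| = 2, so |H| is a multiple of lcm(2, 2) = 2 and divides |G| = 12.
Closing under the operation: H = {e, r^3, s, r^3s}, so |H| = 4.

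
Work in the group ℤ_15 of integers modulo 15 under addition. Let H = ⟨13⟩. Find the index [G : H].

1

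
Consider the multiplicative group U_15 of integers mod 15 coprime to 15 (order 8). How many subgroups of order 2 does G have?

|G| = 8 and 2 | 8, so subgroups of order 2 are possible by Lagrange.
The subgroups of order 2 are: {1, 11}; {1, 14}; {1, 4}.
So G has 3 subgroups of order 2.

3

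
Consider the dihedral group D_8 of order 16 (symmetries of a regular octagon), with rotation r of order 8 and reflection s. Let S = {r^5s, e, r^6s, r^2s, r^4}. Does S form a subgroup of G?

|S| = 5 does not divide |G| = 16, so by Lagrange S is not a subgroup.

No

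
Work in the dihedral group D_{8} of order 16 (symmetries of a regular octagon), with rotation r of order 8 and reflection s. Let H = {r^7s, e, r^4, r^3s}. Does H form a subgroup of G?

|H| = 4 divides |G| = 16, consistent with Lagrange.
H contains the identity, every element's inverse is in H, and H is closed under ·: it is a subgroup.

Yes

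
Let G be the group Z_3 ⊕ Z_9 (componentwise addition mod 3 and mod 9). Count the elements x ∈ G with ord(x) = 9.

An element (a,b) has order lcm(ord(a), ord(b)); count pairs with lcm equal to 9.
Enumerating gives 18 such elements.

18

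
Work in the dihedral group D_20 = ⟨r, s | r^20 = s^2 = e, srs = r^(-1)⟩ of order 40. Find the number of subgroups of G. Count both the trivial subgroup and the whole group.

|G| = 40, so by Lagrange every subgroup order divides 40. Divisors: 1, 2, 4, 5, 8, 10, 20, 40.
Subgroups by order — order 1: 1; order 2: 21; order 4: 11; order 5: 1; order 8: 5; order 10: 5; order 20: 3; order 40: 1.
Total: 1 + 21 + 11 + 1 + 5 + 5 + 3 + 1 = 48.

48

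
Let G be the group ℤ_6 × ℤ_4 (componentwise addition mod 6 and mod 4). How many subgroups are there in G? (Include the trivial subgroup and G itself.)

|G| = 24, so by Lagrange every subgroup order divides 24. Divisors: 1, 2, 3, 4, 6, 8, 12, 24.
Subgroups by order — order 1: 1; order 2: 3; order 3: 1; order 4: 3; order 6: 3; order 8: 1; order 12: 3; order 24: 1.
Total: 1 + 3 + 1 + 3 + 3 + 1 + 3 + 1 = 16.

16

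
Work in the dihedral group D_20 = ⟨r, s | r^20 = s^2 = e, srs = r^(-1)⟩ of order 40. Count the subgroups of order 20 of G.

3

|G| = 40 and 20 | 40, so subgroups of order 20 are possible by Lagrange.
The subgroups of order 20 are: {e, r, r^2, r^3, r^4, r^5, r^6, r^7, r^8, r^9, r^10, r^11, r^12, r^13, r^14, r^15, r^16, r^17, r^18, r^19}; {e, r^2, r^4, r^6, r^8, r^10, r^12, r^14, r^16, r^18, s, r^2s, r^4s, r^6s, r^8s, r^10s, r^12s, r^14s, r^16s, r^18s}; {e, r^2, r^4, r^6, r^8, r^10, r^12, r^14, r^16, r^18, rs, r^3s, r^5s, r^7s, r^9s, r^11s, r^13s, r^15s, r^17s, r^19s}.
So G has 3 subgroups of order 20.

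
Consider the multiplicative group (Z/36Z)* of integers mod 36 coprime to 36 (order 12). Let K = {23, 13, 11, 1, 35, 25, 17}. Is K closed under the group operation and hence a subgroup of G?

No

|K| = 7 does not divide |G| = 12, so by Lagrange K is not a subgroup.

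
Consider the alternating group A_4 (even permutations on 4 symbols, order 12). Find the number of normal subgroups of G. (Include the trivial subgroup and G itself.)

G has 10 subgroups. Checking conjugation-invariance by order — order 1: 1/1 normal; order 2: 0/3 normal; order 3: 0/4 normal; order 4: 1/1 normal; order 12: 1/1 normal.
Total normal subgroups: 3.

3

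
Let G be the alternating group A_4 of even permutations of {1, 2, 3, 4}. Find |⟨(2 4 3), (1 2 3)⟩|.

|⟨(2 4 3)⟩| = 3 and |⟨(1 2 3)⟩| = 3, so |H| is a multiple of lcm(3, 3) = 3 and divides |G| = 12.
Closing {(2 4 3), (1 2 3)} under the group operation gives all of G, so |H| = 12.

12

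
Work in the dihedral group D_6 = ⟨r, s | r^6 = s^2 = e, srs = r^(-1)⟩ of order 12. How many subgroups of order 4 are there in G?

|G| = 12 and 4 | 12, so subgroups of order 4 are possible by Lagrange.
The subgroups of order 4 are: {e, r^3, r^2s, r^5s}; {e, r^3, s, r^3s}; {e, r^3, rs, r^4s}.
So G has 3 subgroups of order 4.

3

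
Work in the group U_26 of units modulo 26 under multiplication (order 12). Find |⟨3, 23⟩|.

|⟨3⟩| = 3 and |⟨23⟩| = 6, so |H| is a multiple of lcm(3, 6) = 6 and divides |G| = 12.
Closing under the operation: H = {1, 3, 9, 17, 23, 25}, so |H| = 6.

6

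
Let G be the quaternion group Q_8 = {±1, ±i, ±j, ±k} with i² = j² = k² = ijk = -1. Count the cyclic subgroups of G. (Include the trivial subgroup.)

5

A cyclic subgroup of order d is generated by each of its φ(d) elements of order d, so the cyclic subgroups of order d number (#elements of order d)/φ(d).
Cyclic subgroups by order — order 1: 1; order 2: 1; order 4: 3.
Total: 5.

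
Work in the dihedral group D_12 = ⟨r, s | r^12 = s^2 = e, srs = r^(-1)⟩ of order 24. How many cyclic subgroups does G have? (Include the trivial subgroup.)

Each element a generates a cyclic subgroup ⟨a⟩; distinct elements may generate the same one (a cyclic group of order d has φ(d) generators).
Cyclic subgroups by order — order 1: 1; order 2: 13; order 3: 1; order 4: 1; order 6: 1; order 12: 1.
Total: 18.

18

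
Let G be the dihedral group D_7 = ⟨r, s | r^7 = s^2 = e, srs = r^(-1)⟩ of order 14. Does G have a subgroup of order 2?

Yes

2 | 14. A subgroup of order 2 is {e, r^2s}.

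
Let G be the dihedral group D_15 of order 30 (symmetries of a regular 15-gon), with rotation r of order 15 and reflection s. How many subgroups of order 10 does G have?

3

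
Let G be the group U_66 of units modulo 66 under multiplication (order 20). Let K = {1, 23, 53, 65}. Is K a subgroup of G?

No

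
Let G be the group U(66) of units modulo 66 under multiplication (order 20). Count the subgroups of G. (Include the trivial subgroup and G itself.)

|G| = 20, so by Lagrange every subgroup order divides 20. Divisors: 1, 2, 4, 5, 10, 20.
Subgroups by order — order 1: 1; order 2: 3; order 4: 1; order 5: 1; order 10: 3; order 20: 1.
Total: 1 + 3 + 1 + 1 + 3 + 1 = 10.

10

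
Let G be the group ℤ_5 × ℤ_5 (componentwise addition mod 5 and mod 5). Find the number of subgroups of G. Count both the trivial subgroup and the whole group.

8

|G| = 25, so by Lagrange every subgroup order divides 25. Divisors: 1, 5, 25.
Subgroups by order — order 1: 1; order 5: 6; order 25: 1.
Total: 1 + 6 + 1 = 8.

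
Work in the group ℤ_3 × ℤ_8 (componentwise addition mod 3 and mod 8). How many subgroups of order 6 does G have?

|G| = 24 and 6 | 24, so subgroups of order 6 are possible by Lagrange.
The subgroups of order 6 are: {(0,0), (0,4), (1,0), (1,4), (2,0), (2,4)}.
So G has 1 subgroup of order 6.

1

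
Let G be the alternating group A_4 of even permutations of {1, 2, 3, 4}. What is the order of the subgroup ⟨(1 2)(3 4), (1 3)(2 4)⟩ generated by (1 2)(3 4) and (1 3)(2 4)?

|⟨(1 2)(3 4)⟩| = 2 and |⟨(1 3)(2 4)⟩| = 2, so |H| is a multiple of lcm(2, 2) = 2 and divides |G| = 12.
Closing under the operation: H = {e, (1 2)(3 4), (1 3)(2 4), (1 4)(2 3)}, so |H| = 4.

4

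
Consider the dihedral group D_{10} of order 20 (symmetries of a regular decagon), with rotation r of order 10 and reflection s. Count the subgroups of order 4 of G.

|G| = 20 and 4 | 20, so subgroups of order 4 are possible by Lagrange.
The subgroups of order 4 are: {e, r^5, r^2s, r^7s}; {e, r^5, r^3s, r^8s}; {e, r^5, r^4s, r^9s}; {e, r^5, s, r^5s}; … (5 in all).
So G has 5 subgroups of order 4.

5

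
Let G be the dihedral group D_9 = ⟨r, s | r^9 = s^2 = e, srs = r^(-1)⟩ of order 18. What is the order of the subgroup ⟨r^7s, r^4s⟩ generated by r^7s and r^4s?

6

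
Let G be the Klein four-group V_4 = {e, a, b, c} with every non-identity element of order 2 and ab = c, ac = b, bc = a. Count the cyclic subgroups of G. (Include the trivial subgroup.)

Group the elements of G by the cyclic subgroup they generate; each cyclic subgroup of order d accounts for φ(d) elements.
Cyclic subgroups by order — order 1: 1; order 2: 3.
Total: 4.

4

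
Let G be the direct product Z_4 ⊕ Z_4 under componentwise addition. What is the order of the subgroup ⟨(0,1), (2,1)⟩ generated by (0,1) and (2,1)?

8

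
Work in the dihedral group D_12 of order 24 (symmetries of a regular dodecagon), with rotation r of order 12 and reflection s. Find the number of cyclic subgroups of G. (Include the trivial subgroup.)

Group the elements of G by the cyclic subgroup they generate; each cyclic subgroup of order d accounts for φ(d) elements.
Cyclic subgroups by order — order 1: 1; order 2: 13; order 3: 1; order 4: 1; order 6: 1; order 12: 1.
Total: 18.

18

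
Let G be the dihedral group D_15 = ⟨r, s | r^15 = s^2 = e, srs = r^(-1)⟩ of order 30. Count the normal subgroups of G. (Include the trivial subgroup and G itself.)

G has 28 subgroups. Checking conjugation-invariance by order — order 1: 1/1 normal; order 2: 0/15 normal; order 3: 1/1 normal; order 5: 1/1 normal; order 6: 0/5 normal; order 10: 0/3 normal; order 15: 1/1 normal; order 30: 1/1 normal.
Total normal subgroups: 5.

5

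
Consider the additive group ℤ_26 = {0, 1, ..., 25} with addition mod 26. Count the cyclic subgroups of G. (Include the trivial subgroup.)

Each element a generates a cyclic subgroup ⟨a⟩; distinct elements may generate the same one (a cyclic group of order d has φ(d) generators).
Cyclic subgroups by order — order 1: 1; order 2: 1; order 13: 1; order 26: 1.
Total: 4.

4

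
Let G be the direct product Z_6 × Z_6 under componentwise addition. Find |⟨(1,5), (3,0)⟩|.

|⟨(1,5)⟩| = 6 and |⟨(3,0)⟩| = 2, so |H| is a multiple of lcm(6, 2) = 6 and divides |G| = 36.
Closing under the operation: H = {(0,0), (0,3), (1,2), (1,5), (2,1), (2,4), (3,0), (3,3), (4,2), (4,5), (5,1), (5,4)}, so |H| = 12.

12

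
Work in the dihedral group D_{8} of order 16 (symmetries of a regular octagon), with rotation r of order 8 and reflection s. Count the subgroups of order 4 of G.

5

|G| = 16 and 4 | 16, so subgroups of order 4 are possible by Lagrange.
The subgroups of order 4 are: {e, r^2, r^4, r^6}; {e, r^4, r^2s, r^6s}; {e, r^4, r^3s, r^7s}; {e, r^4, s, r^4s}; … (5 in all).
So G has 5 subgroups of order 4.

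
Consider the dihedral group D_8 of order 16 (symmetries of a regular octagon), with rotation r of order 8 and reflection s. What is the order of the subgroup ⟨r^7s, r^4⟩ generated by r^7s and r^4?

|⟨r^7s⟩| = 2 and |⟨r^4⟩| = 2, so |H| is a multiple of lcm(2, 2) = 2 and divides |G| = 16.
Closing under the operation: H = {e, r^4, r^3s, r^7s}, so |H| = 4.

4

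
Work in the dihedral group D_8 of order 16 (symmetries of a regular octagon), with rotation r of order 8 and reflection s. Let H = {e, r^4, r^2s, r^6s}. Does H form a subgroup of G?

Yes

|H| = 4 divides |G| = 16, consistent with Lagrange.
H contains the identity, every element's inverse is in H, and H is closed under ·: it is a subgroup.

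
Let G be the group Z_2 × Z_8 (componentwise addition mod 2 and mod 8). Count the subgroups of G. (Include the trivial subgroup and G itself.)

11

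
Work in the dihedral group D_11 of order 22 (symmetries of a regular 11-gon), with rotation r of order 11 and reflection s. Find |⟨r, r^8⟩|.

11

|⟨r⟩| = 11 and |⟨r^8⟩| = 11, so |H| is a multiple of lcm(11, 11) = 11 and divides |G| = 22.
Closing under the operation: H = {e, r, r^2, r^3, r^4, r^5, r^6, r^7, r^8, r^9, r^10}, so |H| = 11.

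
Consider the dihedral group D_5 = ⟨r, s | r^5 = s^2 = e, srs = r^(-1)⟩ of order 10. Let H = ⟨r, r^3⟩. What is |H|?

|⟨r⟩| = 5 and |⟨r^3⟩| = 5, so |H| is a multiple of lcm(5, 5) = 5 and divides |G| = 10.
Closing under the operation: H = {e, r, r^2, r^3, r^4}, so |H| = 5.

5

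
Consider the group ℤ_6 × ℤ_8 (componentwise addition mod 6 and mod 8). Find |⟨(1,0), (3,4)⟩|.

|⟨(1,0)⟩| = 6 and |⟨(3,4)⟩| = 2, so |H| is a multiple of lcm(6, 2) = 6 and divides |G| = 48.
Closing under the operation: H = {(0,0), (0,4), (1,0), (1,4), (2,0), (2,4), (3,0), (3,4), (4,0), (4,4), (5,0), (5,4)}, so |H| = 12.

12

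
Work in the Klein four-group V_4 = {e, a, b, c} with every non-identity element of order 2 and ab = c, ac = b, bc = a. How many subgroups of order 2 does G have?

3

|G| = 4 and 2 | 4, so subgroups of order 2 are possible by Lagrange.
The subgroups of order 2 are: {e, a}; {e, b}; {e, c}.
So G has 3 subgroups of order 2.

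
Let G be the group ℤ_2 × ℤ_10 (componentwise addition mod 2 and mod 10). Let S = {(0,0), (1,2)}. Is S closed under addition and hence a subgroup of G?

(1,2) ∈ S but its inverse (1,8) ∉ S, so S is not a subgroup.

No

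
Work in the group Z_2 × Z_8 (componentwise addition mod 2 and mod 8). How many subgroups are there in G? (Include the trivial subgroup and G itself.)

11

|G| = 16, so by Lagrange every subgroup order divides 16. Divisors: 1, 2, 4, 8, 16.
Subgroups by order — order 1: 1; order 2: 3; order 4: 3; order 8: 3; order 16: 1.
Total: 1 + 3 + 3 + 3 + 1 = 11.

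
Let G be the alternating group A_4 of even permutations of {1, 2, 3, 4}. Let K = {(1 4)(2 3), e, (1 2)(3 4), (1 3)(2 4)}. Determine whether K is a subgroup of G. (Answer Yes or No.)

Yes

|K| = 4 divides |G| = 12, consistent with Lagrange.
K contains the identity, every element's inverse is in K, and K is closed under ∘: it is a subgroup.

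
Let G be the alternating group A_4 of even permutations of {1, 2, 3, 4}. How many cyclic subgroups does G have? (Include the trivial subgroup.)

8

Group the elements of G by the cyclic subgroup they generate; each cyclic subgroup of order d accounts for φ(d) elements.
Cyclic subgroups by order — order 1: 1; order 2: 3; order 3: 4.
Total: 8.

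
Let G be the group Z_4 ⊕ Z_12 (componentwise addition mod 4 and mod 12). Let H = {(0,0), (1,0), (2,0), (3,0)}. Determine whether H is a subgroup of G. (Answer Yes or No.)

Yes

|H| = 4 divides |G| = 48, consistent with Lagrange.
H contains the identity, every element's inverse is in H, and H is closed under +: it is a subgroup.
In fact H = ⟨(1,0)⟩.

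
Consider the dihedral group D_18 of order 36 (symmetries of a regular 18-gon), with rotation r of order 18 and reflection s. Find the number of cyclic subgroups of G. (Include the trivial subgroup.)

24

Each element a generates a cyclic subgroup ⟨a⟩; distinct elements may generate the same one (a cyclic group of order d has φ(d) generators).
Cyclic subgroups by order — order 1: 1; order 2: 19; order 3: 1; order 6: 1; order 9: 1; order 18: 1.
Total: 24.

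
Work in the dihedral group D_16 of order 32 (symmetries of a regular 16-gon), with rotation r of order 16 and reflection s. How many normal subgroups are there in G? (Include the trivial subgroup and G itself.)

G has 36 subgroups. Checking conjugation-invariance by order — order 1: 1/1 normal; order 2: 1/17 normal; order 4: 1/9 normal; order 8: 1/5 normal; order 16: 3/3 normal; order 32: 1/1 normal.
Total normal subgroups: 8.

8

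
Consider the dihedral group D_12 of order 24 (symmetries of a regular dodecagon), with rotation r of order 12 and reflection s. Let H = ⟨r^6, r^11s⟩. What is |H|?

4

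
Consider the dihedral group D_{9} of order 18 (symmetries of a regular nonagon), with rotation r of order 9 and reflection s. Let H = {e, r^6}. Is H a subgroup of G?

r^6 ∈ H but its inverse r^3 ∉ H, so H is not a subgroup.

No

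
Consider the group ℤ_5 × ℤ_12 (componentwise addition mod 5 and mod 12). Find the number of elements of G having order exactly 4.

An element (a,b) has order lcm(ord(a), ord(b)); count pairs with lcm equal to 4.
Enumerating gives 2 such elements.

2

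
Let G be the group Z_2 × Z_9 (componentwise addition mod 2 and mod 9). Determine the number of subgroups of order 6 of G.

1

|G| = 18 and 6 | 18, so subgroups of order 6 are possible by Lagrange.
The subgroups of order 6 are: {(0,0), (0,3), (0,6), (1,0), (1,3), (1,6)}.
So G has 1 subgroup of order 6.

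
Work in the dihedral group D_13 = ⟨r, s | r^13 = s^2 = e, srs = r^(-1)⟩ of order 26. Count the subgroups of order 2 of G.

|G| = 26 and 2 | 26, so subgroups of order 2 are possible by Lagrange.
The subgroups of order 2 are: {e, r^10s}; {e, r^11s}; {e, r^12s}; {e, r^2s}; … (13 in all).
So G has 13 subgroups of order 2.

13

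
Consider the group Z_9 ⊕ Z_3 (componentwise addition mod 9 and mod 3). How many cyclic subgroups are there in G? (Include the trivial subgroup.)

Each element a generates a cyclic subgroup ⟨a⟩; distinct elements may generate the same one (a cyclic group of order d has φ(d) generators).
Cyclic subgroups by order — order 1: 1; order 3: 4; order 9: 3.
Total: 8.

8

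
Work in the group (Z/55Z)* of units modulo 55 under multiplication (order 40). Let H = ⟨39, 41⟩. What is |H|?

20

|⟨39⟩| = 10 and |⟨41⟩| = 10, so |H| is a multiple of lcm(10, 10) = 10 and divides |G| = 40.
Closing under the operation: H = {1, 4, 6, 9, 14, 16, 19, 21, 24, 26, 29, 31, 34, 36, 39, 41, 46, 49, 51, 54}, so |H| = 20.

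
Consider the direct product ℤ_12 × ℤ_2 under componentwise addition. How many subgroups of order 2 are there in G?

|G| = 24 and 2 | 24, so subgroups of order 2 are possible by Lagrange.
The subgroups of order 2 are: {(0,0), (0,1)}; {(0,0), (6,0)}; {(0,0), (6,1)}.
So G has 3 subgroups of order 2.

3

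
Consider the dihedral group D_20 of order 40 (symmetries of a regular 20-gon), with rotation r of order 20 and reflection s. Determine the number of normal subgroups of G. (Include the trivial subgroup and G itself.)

9

G has 48 subgroups. Checking conjugation-invariance by order — order 1: 1/1 normal; order 2: 1/21 normal; order 4: 1/11 normal; order 5: 1/1 normal; order 8: 0/5 normal; order 10: 1/5 normal; order 20: 3/3 normal; order 40: 1/1 normal.
Total normal subgroups: 9.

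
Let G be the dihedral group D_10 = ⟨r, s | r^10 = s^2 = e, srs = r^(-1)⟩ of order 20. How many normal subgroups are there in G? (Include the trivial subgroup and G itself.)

7

G has 22 subgroups. Checking conjugation-invariance by order — order 1: 1/1 normal; order 2: 1/11 normal; order 4: 0/5 normal; order 5: 1/1 normal; order 10: 3/3 normal; order 20: 1/1 normal.
Total normal subgroups: 7.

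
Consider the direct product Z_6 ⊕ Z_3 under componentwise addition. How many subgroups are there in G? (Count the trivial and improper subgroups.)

12

|G| = 18, so by Lagrange every subgroup order divides 18. Divisors: 1, 2, 3, 6, 9, 18.
Subgroups by order — order 1: 1; order 2: 1; order 3: 4; order 6: 4; order 9: 1; order 18: 1.
Total: 1 + 1 + 4 + 4 + 1 + 1 = 12.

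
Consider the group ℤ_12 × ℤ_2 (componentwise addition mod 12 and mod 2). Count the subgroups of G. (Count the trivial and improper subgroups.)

16

|G| = 24, so by Lagrange every subgroup order divides 24. Divisors: 1, 2, 3, 4, 6, 8, 12, 24.
Subgroups by order — order 1: 1; order 2: 3; order 3: 1; order 4: 3; order 6: 3; order 8: 1; order 12: 3; order 24: 1.
Total: 1 + 3 + 1 + 3 + 3 + 1 + 3 + 1 = 16.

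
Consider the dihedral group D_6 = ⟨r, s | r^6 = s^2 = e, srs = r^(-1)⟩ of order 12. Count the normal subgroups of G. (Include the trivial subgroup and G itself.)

G has 16 subgroups. Checking conjugation-invariance by order — order 1: 1/1 normal; order 2: 1/7 normal; order 3: 1/1 normal; order 4: 0/3 normal; order 6: 3/3 normal; order 12: 1/1 normal.
Total normal subgroups: 7.

7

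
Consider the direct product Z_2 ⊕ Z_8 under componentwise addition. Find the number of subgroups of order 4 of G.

3

|G| = 16 and 4 | 16, so subgroups of order 4 are possible by Lagrange.
The subgroups of order 4 are: {(0,0), (0,2), (0,4), (0,6)}; {(0,0), (0,4), (1,0), (1,4)}; {(0,0), (0,4), (1,2), (1,6)}.
So G has 3 subgroups of order 4.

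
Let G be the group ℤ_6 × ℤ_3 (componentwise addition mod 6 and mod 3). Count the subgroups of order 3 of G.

4

|G| = 18 and 3 | 18, so subgroups of order 3 are possible by Lagrange.
The subgroups of order 3 are: {(0,0), (0,1), (0,2)}; {(0,0), (2,0), (4,0)}; {(0,0), (2,1), (4,2)}; {(0,0), (2,2), (4,1)}.
So G has 4 subgroups of order 3.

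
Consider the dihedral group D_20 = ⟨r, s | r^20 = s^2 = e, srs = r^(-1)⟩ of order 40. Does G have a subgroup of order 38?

38 does not divide |G| = 40, so by Lagrange no subgroup of order 38 exists.

No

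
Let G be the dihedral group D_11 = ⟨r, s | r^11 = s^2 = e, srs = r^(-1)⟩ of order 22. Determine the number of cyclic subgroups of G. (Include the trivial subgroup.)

Each element a generates a cyclic subgroup ⟨a⟩; distinct elements may generate the same one (a cyclic group of order d has φ(d) generators).
Cyclic subgroups by order — order 1: 1; order 2: 11; order 11: 1.
Total: 13.

13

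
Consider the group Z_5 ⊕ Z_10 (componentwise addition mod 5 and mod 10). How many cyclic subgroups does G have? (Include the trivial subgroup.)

14

A cyclic subgroup of order d is generated by each of its φ(d) elements of order d, so the cyclic subgroups of order d number (#elements of order d)/φ(d).
Cyclic subgroups by order — order 1: 1; order 2: 1; order 5: 6; order 10: 6.
Total: 14.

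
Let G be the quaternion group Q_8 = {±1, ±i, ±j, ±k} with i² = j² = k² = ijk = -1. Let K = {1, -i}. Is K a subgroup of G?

No

-i ∈ K but its inverse i ∉ K, so K is not a subgroup.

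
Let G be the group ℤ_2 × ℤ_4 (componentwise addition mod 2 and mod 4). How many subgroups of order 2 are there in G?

3

|G| = 8 and 2 | 8, so subgroups of order 2 are possible by Lagrange.
The subgroups of order 2 are: {(0,0), (0,2)}; {(0,0), (1,0)}; {(0,0), (1,2)}.
So G has 3 subgroups of order 2.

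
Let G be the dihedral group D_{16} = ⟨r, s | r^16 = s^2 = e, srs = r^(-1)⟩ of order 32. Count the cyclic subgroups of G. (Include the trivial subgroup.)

21

Each element a generates a cyclic subgroup ⟨a⟩; distinct elements may generate the same one (a cyclic group of order d has φ(d) generators).
Cyclic subgroups by order — order 1: 1; order 2: 17; order 4: 1; order 8: 1; order 16: 1.
Total: 21.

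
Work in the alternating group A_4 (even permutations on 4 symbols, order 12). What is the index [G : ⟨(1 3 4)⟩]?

4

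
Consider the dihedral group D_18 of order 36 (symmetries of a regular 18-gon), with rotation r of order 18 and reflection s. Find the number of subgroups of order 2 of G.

19

|G| = 36 and 2 | 36, so subgroups of order 2 are possible by Lagrange.
The subgroups of order 2 are: {e, r^10s}; {e, r^11s}; {e, r^12s}; {e, r^13s}; … (19 in all).
So G has 19 subgroups of order 2.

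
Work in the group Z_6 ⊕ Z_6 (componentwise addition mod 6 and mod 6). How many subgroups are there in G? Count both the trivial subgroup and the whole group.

|G| = 36, so by Lagrange every subgroup order divides 36. Divisors: 1, 2, 3, 4, 6, 9, 12, 18, 36.
Subgroups by order — order 1: 1; order 2: 3; order 3: 4; order 4: 1; order 6: 12; order 9: 1; order 12: 4; order 18: 3; order 36: 1.
Total: 1 + 3 + 4 + 1 + 12 + 1 + 4 + 3 + 1 = 30.

30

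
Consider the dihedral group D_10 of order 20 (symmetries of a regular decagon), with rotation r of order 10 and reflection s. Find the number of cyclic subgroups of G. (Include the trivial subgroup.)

14

Each element a generates a cyclic subgroup ⟨a⟩; distinct elements may generate the same one (a cyclic group of order d has φ(d) generators).
Cyclic subgroups by order — order 1: 1; order 2: 11; order 5: 1; order 10: 1.
Total: 14.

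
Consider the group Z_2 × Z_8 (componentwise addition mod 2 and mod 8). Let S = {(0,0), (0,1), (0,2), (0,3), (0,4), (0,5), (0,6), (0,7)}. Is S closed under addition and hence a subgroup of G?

|S| = 8 divides |G| = 16, consistent with Lagrange.
S contains the identity, every element's inverse is in S, and S is closed under +: it is a subgroup.
In fact S = ⟨(0,1)⟩.

Yes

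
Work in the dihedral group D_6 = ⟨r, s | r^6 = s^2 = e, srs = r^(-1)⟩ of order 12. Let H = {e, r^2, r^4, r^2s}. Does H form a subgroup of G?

No

Closure fails: r^4 · r^2s = s ∉ H. So H is not a subgroup.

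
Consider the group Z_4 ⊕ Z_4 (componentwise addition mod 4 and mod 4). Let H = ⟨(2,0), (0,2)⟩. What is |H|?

|⟨(2,0)⟩| = 2 and |⟨(0,2)⟩| = 2, so |H| is a multiple of lcm(2, 2) = 2 and divides |G| = 16.
Closing under the operation: H = {(0,0), (0,2), (2,0), (2,2)}, so |H| = 4.

4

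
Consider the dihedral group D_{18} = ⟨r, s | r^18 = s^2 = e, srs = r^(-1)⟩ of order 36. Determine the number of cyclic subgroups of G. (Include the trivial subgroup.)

A cyclic subgroup of order d is generated by each of its φ(d) elements of order d, so the cyclic subgroups of order d number (#elements of order d)/φ(d).
Cyclic subgroups by order — order 1: 1; order 2: 19; order 3: 1; order 6: 1; order 9: 1; order 18: 1.
Total: 24.

24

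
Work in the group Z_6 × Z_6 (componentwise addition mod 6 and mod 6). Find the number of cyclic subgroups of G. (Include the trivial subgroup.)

20

Group the elements of G by the cyclic subgroup they generate; each cyclic subgroup of order d accounts for φ(d) elements.
Cyclic subgroups by order — order 1: 1; order 2: 3; order 3: 4; order 6: 12.
Total: 20.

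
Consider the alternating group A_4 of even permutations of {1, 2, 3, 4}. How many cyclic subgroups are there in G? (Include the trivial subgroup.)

Group the elements of G by the cyclic subgroup they generate; each cyclic subgroup of order d accounts for φ(d) elements.
Cyclic subgroups by order — order 1: 1; order 2: 3; order 3: 4.
Total: 8.

8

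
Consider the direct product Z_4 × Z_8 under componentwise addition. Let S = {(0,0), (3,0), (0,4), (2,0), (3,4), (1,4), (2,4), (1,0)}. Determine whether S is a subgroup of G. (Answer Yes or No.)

|S| = 8 divides |G| = 32, consistent with Lagrange.
S contains the identity, every element's inverse is in S, and S is closed under +: it is a subgroup.

Yes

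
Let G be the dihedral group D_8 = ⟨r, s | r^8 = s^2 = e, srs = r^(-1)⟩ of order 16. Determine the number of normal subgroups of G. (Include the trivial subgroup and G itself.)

G has 19 subgroups. Checking conjugation-invariance by order — order 1: 1/1 normal; order 2: 1/9 normal; order 4: 1/5 normal; order 8: 3/3 normal; order 16: 1/1 normal.
Total normal subgroups: 7.

7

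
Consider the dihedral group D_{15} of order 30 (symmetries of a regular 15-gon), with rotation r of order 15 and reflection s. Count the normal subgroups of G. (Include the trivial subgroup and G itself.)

G has 28 subgroups. Checking conjugation-invariance by order — order 1: 1/1 normal; order 2: 0/15 normal; order 3: 1/1 normal; order 5: 1/1 normal; order 6: 0/5 normal; order 10: 0/3 normal; order 15: 1/1 normal; order 30: 1/1 normal.
Total normal subgroups: 5.

5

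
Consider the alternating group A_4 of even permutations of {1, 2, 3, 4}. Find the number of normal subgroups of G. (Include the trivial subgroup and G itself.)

3

G has 10 subgroups. Checking conjugation-invariance by order — order 1: 1/1 normal; order 2: 0/3 normal; order 3: 0/4 normal; order 4: 1/1 normal; order 12: 1/1 normal.
Total normal subgroups: 3.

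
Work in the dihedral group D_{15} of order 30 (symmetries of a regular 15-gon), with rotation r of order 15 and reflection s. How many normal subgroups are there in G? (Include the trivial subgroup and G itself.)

5

G has 28 subgroups. Checking conjugation-invariance by order — order 1: 1/1 normal; order 2: 0/15 normal; order 3: 1/1 normal; order 5: 1/1 normal; order 6: 0/5 normal; order 10: 0/3 normal; order 15: 1/1 normal; order 30: 1/1 normal.
Total normal subgroups: 5.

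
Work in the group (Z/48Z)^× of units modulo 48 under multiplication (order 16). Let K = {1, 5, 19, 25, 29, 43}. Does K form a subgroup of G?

No

|K| = 6 does not divide |G| = 16, so by Lagrange K is not a subgroup.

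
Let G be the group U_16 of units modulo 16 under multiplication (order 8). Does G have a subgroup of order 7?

No

7 does not divide |G| = 8, so by Lagrange no subgroup of order 7 exists.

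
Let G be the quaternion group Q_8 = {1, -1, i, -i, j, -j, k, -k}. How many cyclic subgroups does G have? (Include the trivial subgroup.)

5

A cyclic subgroup of order d is generated by each of its φ(d) elements of order d, so the cyclic subgroups of order d number (#elements of order d)/φ(d).
Cyclic subgroups by order — order 1: 1; order 2: 1; order 4: 3.
Total: 5.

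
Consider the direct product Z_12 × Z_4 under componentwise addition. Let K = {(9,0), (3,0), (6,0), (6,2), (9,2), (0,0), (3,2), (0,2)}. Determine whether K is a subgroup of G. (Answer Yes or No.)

Yes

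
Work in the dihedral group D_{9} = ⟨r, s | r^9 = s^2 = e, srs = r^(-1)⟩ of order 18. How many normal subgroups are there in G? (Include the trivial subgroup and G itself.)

G has 16 subgroups. Checking conjugation-invariance by order — order 1: 1/1 normal; order 2: 0/9 normal; order 3: 1/1 normal; order 6: 0/3 normal; order 9: 1/1 normal; order 18: 1/1 normal.
Total normal subgroups: 4.

4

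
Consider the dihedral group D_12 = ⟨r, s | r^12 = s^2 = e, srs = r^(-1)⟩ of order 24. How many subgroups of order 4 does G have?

|G| = 24 and 4 | 24, so subgroups of order 4 are possible by Lagrange.
The subgroups of order 4 are: {e, r^6, r^4s, r^10s}; {e, r^6, r^5s, r^11s}; {e, r^6, r^2s, r^8s}; {e, r^3, r^6, r^9}; … (7 in all).
So G has 7 subgroups of order 4.

7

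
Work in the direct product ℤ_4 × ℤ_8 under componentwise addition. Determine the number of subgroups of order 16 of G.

|G| = 32 and 16 | 32, so subgroups of order 16 are possible by Lagrange.
The subgroups of order 16 are: {(0,0), (0,1), (0,2), (0,3), (0,4), (0,5), (0,6), (0,7), (2,0), (2,1), (2,2), (2,3), (2,4), (2,5), (2,6), (2,7)}; {(0,0), (0,2), (0,4), (0,6), (1,0), (1,2), (1,4), (1,6), (2,0), (2,2), (2,4), (2,6), (3,0), (3,2), (3,4), (3,6)}; {(0,0), (0,2), (0,4), (0,6), (1,1), (1,3), (1,5), (1,7), (2,0), (2,2), (2,4), (2,6), (3,1), (3,3), (3,5), (3,7)}.
So G has 3 subgroups of order 16.

3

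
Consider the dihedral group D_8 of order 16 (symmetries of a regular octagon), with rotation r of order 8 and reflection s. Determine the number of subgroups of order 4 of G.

5

|G| = 16 and 4 | 16, so subgroups of order 4 are possible by Lagrange.
The subgroups of order 4 are: {e, r^2, r^4, r^6}; {e, r^4, r^2s, r^6s}; {e, r^4, r^3s, r^7s}; {e, r^4, s, r^4s}; … (5 in all).
So G has 5 subgroups of order 4.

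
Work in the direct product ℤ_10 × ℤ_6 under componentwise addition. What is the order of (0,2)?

3

The order of (0,2) in Z_10 × Z_6 is lcm(ord(0) in Z_10, ord(2) in Z_6).
ord(0) = 1 and ord(2) = 3, so |⟨(0,2)⟩| = lcm(1, 3) = 3.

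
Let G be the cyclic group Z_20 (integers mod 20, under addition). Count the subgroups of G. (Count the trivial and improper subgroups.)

Subgroups of the cyclic group Z_20 correspond bijectively to divisors of 20.
Divisors of 20: 1, 2, 4, 5, 10, 20.
So Z_20 has 6 subgroups.

6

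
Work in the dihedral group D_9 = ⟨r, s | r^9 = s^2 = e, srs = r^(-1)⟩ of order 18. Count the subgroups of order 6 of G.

3

|G| = 18 and 6 | 18, so subgroups of order 6 are possible by Lagrange.
The subgroups of order 6 are: {e, r^3, r^6, r^2s, r^5s, r^8s}; {e, r^3, r^6, s, r^3s, r^6s}; {e, r^3, r^6, rs, r^4s, r^7s}.
So G has 3 subgroups of order 6.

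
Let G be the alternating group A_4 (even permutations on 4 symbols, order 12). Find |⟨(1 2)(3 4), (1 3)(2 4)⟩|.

|⟨(1 2)(3 4)⟩| = 2 and |⟨(1 3)(2 4)⟩| = 2, so |H| is a multiple of lcm(2, 2) = 2 and divides |G| = 12.
Closing under the operation: H = {e, (1 2)(3 4), (1 3)(2 4), (1 4)(2 3)}, so |H| = 4.

4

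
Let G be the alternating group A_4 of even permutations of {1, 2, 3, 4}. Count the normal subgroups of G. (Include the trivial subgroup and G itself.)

3

G has 10 subgroups. Checking conjugation-invariance by order — order 1: 1/1 normal; order 2: 0/3 normal; order 3: 0/4 normal; order 4: 1/1 normal; order 12: 1/1 normal.
Total normal subgroups: 3.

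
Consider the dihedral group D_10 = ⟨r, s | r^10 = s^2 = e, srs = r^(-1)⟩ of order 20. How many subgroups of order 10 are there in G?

|G| = 20 and 10 | 20, so subgroups of order 10 are possible by Lagrange.
The subgroups of order 10 are: {e, r, r^2, r^3, r^4, r^5, r^6, r^7, r^8, r^9}; {e, r^2, r^4, r^6, r^8, s, r^2s, r^4s, r^6s, r^8s}; {e, r^2, r^4, r^6, r^8, rs, r^3s, r^5s, r^7s, r^9s}.
So G has 3 subgroups of order 10.

3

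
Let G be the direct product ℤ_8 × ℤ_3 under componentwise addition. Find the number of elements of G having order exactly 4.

2

An element (a,b) has order lcm(ord(a), ord(b)); count pairs with lcm equal to 4.
Enumerating gives 2 such elements.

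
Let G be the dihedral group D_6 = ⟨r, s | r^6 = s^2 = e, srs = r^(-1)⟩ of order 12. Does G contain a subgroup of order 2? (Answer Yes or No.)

Yes

2 | 12. A subgroup of order 2 is {e, r^2s}.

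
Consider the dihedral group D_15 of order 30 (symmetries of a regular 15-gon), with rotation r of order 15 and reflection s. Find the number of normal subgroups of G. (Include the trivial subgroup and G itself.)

5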